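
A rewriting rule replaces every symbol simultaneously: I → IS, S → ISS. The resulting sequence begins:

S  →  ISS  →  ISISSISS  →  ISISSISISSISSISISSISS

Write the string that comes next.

φ(ISISSISISSISSISISSISS) expands symbol-by-symbol to IS ISS IS ISS ISS IS ISS IS ISS ISS IS ISS ISS IS ISS IS ISS ISS IS ISS ISS; joining the 21 pieces gives the next term.

ISISSISISSISSISISSISISSISSISISSISSISISSISISSISSISISSISS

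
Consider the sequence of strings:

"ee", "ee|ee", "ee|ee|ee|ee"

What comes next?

s(k+1) = s(k)·|·s(k) — each term doubles the last with '|' between the halves.
Doubling ee|ee|ee|ee with '|' between the halves:

ee|ee|ee|ee|ee|ee|ee|ee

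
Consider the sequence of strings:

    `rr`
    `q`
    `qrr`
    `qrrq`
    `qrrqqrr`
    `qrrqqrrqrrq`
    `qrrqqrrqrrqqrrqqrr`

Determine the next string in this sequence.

qrrqqrrqrrqqrrqqrrqrrqqrrqrrq

From term 3 onward, concatenate the last term with the second-to-last: q·rr = qrr, qrr·q = qrrq, …
Continuing: qrrqqrrqrrqqrrqqrr · qrrqqrrqrrq gives term 8.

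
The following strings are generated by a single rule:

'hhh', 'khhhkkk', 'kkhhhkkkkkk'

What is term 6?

Every step adds k to the front and kkk to the end of the previous string.
From kkhhhkkkkkk, 3 further steps: kkhhhkkkkkk → kkkhhhkkkkkkkkk → kkkkhhhkkkkkkkkkkkk → (answer).

kkkkkhhhkkkkkkkkkkkkkkk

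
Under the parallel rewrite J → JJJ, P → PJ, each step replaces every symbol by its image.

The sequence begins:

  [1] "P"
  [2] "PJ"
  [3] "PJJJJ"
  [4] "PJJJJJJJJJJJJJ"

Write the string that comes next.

Rewriting the 14 symbols of PJJJJJJJJJJJJJ one by one yields PJ JJJ JJJ JJJ JJJ JJJ JJJ JJJ JJJ JJJ JJJ JJJ JJJ JJJ; concatenated:

PJJJJJJJJJJJJJJJJJJJJJJJJJJJJJJJJJJJJJJJJ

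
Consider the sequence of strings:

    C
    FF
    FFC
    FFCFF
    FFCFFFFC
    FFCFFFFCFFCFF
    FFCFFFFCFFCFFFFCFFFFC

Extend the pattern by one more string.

FFCFFFFCFFCFFFFCFFFFCFFCFFFFCFFCFF

From term 3 onward, concatenate the last term with the second-to-last: FF·C = FFC, FFC·FF = FFCFF, …
So term 8 is FFCFFFFCFFCFFFFCFFFFC·FFCFFFFCFFCFF.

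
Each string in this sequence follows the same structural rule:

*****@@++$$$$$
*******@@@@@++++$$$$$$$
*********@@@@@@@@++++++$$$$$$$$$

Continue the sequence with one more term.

***********@@@@@@@@@@@++++++++$$$$$$$$$$$

Each string has the form *^{2n+3} @^{3n-1} +^{2n} $^{2n+3} (n = 1, 2, …).
For the next term, n = 4, so the run lengths are 11, 11, 8, 11.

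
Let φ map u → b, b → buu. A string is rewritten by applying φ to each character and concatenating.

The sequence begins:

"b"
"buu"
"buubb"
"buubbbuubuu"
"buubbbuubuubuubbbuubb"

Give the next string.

buubbbuubuubuubbbuubbbuubbbuubuubuubbbuubuu

Applying the rule to each of the 21 symbols of buubbbuubuubuubbbuubb gives the pieces buu b b buu buu buu b b buu b b buu b b buu buu buu b b buu buu, which concatenate to the answer.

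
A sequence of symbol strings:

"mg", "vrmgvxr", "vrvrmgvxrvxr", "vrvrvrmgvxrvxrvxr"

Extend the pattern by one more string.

vrvrvrvrmgvxrvxrvxrvxr

s(k+1) = vr·s(k)·vxr, so each term gains vr as a prefix and vxr as a suffix.
One more step from vrvrvrmgvxrvxrvxr gives the answer.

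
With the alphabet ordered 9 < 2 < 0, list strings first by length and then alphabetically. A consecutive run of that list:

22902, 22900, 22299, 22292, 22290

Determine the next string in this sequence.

Find the rightmost character of 22290 below 0, bump it to the next letter, and reset everything to its right to 9.

22229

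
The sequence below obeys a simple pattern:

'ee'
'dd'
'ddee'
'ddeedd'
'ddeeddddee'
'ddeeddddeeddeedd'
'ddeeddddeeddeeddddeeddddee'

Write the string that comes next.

Each term (from the third on) is the previous term followed by the one before it: term 3 = dd·ee = ddee.
The next term joins ddeeddddeeddeeddddeeddddee and ddeeddddeeddeedd.

ddeeddddeeddeeddddeeddddeeddeeddddeeddeedd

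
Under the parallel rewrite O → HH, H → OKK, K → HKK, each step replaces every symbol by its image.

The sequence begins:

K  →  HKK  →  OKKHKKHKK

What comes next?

HHHKKHKKOKKHKKHKKOKKHKKHKK

Rewriting each symbol of OKKHKKHKK: O→HH, K→HKK, K→HKK, H→OKK, K→HKK, K→HKK, H→OKK, K→HKK, K→HKK, which concatenates to HH HKK HKK OKK HKK HKK OKK HKK HKK.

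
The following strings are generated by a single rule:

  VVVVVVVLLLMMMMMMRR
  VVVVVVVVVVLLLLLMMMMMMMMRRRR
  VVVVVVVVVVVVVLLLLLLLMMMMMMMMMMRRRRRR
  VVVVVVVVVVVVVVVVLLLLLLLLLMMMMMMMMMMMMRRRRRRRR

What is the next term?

VVVVVVVVVVVVVVVVVVVLLLLLLLLLLLMMMMMMMMMMMMMMRRRRRRRRRR

Each string has the form V^{3n+1} L^{2n-1} M^{2n+2} R^{2n-2}, where the shown terms are n = 2, 3, 4, 5.
At n = 6 the blocks have lengths 19, 11, 14, 10.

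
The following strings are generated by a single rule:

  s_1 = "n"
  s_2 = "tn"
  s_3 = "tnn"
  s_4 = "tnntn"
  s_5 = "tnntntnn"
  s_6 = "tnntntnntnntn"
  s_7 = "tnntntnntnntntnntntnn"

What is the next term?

From term 3 onward, concatenate the last term with the second-to-last: tn·n = tnn, tnn·tn = tnntn, …
The next term joins tnntntnntnntntnntntnn and tnntntnntnntn.

tnntntnntnntntnntntnntnntntnntnntn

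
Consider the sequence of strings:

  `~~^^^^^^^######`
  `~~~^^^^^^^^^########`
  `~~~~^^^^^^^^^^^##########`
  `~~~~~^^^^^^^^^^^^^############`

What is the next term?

~~~~~~^^^^^^^^^^^^^^^##############

The n-th term is n-1 ~'s then 2n+1 ^'s then 2n #'s, where the shown terms are n = 3, 4, 5, 6.
For the next term, n = 7, so the run lengths are 6, 15, 14.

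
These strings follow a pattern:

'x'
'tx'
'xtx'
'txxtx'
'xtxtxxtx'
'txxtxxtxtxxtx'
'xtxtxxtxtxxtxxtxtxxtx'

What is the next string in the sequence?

txxtxxtxtxxtxxtxtxxtxtxxtxxtxtxxtx

From term 3 onward, concatenate the second-to-last term with the last: x·tx = xtx, tx·xtx = txxtx, …
So term 8 is txxtxxtxtxxtx·xtxtxxtxtxxtxxtxtxxtx.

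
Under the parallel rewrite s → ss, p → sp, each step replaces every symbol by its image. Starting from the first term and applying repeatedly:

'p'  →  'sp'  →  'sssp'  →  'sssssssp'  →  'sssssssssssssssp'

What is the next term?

sssssssssssssssssssssssssssssssp

φ(sssssssssssssssp) expands symbol-by-symbol to ss ss ss ss ss ss ss ss ss ss ss ss ss ss ss sp; joining the 16 pieces gives the next term.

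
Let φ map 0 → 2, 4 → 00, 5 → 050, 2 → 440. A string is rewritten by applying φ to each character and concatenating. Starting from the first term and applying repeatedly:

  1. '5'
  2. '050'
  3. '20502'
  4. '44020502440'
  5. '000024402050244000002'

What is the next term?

22224400000244020502440000022222440

φ(000024402050244000002) expands symbol-by-symbol to 2 2 2 2 440 00 00 2 440 2 050 2 440 00 00 2 2 2 2 2 440; joining the 21 pieces gives the next term.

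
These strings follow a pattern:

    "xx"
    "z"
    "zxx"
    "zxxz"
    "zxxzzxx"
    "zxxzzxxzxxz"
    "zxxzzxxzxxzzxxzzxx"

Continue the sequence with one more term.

From term 3 onward, concatenate the last term with the second-to-last: z·xx = zxx, zxx·z = zxxz, …
So term 8 is zxxzzxxzxxzzxxzzxx·zxxzzxxzxxz.

zxxzzxxzxxzzxxzzxxzxxzzxxzxxz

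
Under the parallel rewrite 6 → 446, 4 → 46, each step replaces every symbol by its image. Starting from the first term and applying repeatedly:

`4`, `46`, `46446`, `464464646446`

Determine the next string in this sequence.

Rewriting each symbol of 464464646446: 4→46, 6→446, 4→46, 4→46, 6→446, 4→46, 6→446, 4→46, 6→446, 4→46, 4→46, 6→446, which concatenates to 46 446 46 46 446 46 446 46 446 46 46 446.

46446464644646446464464646446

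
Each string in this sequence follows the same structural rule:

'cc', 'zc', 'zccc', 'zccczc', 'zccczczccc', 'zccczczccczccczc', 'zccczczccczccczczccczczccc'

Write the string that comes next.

zccczczccczccczczccczczccczccczczccczccczc

This is a Fibonacci-style word recurrence s(k) = s(k−1)·s(k−2): e.g. zc·cc = zccc.
Continuing: zccczczccczccczczccczczccc · zccczczccczccczc gives term 8.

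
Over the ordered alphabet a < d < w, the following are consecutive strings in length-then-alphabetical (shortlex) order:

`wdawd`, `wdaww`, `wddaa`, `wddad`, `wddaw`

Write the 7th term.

Stepping forward 2 times from wddaw: wddaw → wddda, then the target.

wdddd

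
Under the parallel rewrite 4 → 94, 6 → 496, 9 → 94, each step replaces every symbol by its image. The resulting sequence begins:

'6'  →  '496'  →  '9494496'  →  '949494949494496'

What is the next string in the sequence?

φ(949494949494496) expands symbol-by-symbol to 94 94 94 94 94 94 94 94 94 94 94 94 94 94 496; joining the 15 pieces gives the next term.

9494949494949494949494949494496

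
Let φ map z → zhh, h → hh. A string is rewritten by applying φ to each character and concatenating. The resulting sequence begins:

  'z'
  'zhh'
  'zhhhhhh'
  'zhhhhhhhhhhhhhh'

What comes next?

zhhhhhhhhhhhhhhhhhhhhhhhhhhhhhh

Replace each of the 15 characters of zhhhhhhhhhhhhhh in place — zhh hh hh hh hh hh hh hh hh hh hh hh hh hh hh — and concatenate.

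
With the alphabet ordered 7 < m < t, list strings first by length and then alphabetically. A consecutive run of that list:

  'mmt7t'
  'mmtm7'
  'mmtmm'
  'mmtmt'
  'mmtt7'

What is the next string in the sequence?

mmttm

Find the rightmost character of mmtt7 below t, bump it to the next letter, and reset everything to its right to 7.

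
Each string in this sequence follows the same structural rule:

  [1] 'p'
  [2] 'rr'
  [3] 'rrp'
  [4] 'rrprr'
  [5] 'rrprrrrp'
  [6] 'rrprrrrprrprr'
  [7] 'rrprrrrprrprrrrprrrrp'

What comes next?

rrprrrrprrprrrrprrrrprrprrrrprrprr

This is a Fibonacci-style word recurrence s(k) = s(k−1)·s(k−2): e.g. rr·p = rrp.
So term 8 is rrprrrrprrprrrrprrrrp·rrprrrrprrprr.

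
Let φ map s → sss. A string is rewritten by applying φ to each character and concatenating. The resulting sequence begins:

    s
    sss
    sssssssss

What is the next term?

Rewriting each symbol of sssssssss: s→sss, s→sss, s→sss, s→sss, s→sss, s→sss, s→sss, s→sss, s→sss, which concatenates to sss sss sss sss sss sss sss sss sss.

sssssssssssssssssssssssssss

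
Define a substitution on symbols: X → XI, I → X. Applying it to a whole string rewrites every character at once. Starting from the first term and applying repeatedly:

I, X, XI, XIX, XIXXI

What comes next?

Apply φ to XIXXI symbol by symbol: X→XI, I→X, X→XI, X→XI, I→X; joined: XI X XI XI X.

XIXXIXIX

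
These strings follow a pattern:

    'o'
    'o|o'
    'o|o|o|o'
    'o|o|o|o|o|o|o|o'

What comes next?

s(k+1) = s(k)·|·s(k) — each term doubles the last with '|' between the halves.
One more doubling of o|o|o|o|o|o|o|o gives the answer.

o|o|o|o|o|o|o|o|o|o|o|o|o|o|o|o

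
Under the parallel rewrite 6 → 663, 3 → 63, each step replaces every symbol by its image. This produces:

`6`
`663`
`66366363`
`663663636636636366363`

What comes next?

Replace each of the 21 characters of 663663636636636366363 in place — 663 663 63 663 663 63 663 63 663 663 63 663 663 63 663 63 663 663 63 663 63 — and concatenate.

6636636366366363663636636636366366363663636636636366363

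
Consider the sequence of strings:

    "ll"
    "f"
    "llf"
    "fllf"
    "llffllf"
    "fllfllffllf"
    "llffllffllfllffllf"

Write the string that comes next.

Each term (from the third on) is the two preceding terms concatenated in order: term 3 = ll·f = llf.
Continuing: fllfllffllf · llffllffllfllffllf gives term 8.

fllfllffllfllffllffllfllffllf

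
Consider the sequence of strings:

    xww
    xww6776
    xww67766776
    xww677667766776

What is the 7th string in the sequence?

xww677667766776677667766776

Each term is the previous one with 6776 appended.
From xww677667766776, 3 further steps: xww677667766776 → xww6776677667766776 → xww67766776677667766776 → (answer).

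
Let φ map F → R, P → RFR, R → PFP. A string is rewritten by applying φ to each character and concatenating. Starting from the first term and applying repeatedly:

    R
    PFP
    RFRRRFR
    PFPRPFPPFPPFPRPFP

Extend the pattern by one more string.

RFRRRFRPFPRFRRRFRRFRRRFRRFRRRFRPFPRFRRRFR

Applying the rule to each of the 17 symbols of PFPRPFPPFPPFPRPFP gives the pieces RFR R RFR PFP RFR R RFR RFR R RFR RFR R RFR PFP RFR R RFR, which concatenate to the answer.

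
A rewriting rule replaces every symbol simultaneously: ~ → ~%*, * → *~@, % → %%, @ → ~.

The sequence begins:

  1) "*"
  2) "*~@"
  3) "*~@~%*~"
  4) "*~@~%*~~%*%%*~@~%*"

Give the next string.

*~@~%*~~%*%%*~@~%*~%*%%*~@%%%%*~@~%*~~%*%%*~@

Applying the rule to each of the 18 symbols of *~@~%*~~%*%%*~@~%* gives the pieces *~@ ~%* ~ ~%* %% *~@ ~%* ~%* %% *~@ %% %% *~@ ~%* ~ ~%* %% *~@, which concatenate to the answer.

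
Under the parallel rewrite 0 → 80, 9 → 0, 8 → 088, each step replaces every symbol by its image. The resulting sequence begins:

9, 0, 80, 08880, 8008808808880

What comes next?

Rewriting the 13 symbols of 8008808808880 one by one yields 088 80 80 088 088 80 088 088 80 088 088 088 80; concatenated:

0888080088088800880888008808808880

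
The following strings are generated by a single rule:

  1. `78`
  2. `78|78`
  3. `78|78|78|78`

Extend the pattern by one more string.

Every step duplicates the string with '|' between the halves.
Doubling 78|78|78|78 with '|' between the halves:

78|78|78|78|78|78|78|78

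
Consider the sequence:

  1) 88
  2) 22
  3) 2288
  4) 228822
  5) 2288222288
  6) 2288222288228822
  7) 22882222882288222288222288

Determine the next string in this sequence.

From term 3 onward, concatenate the last term with the second-to-last: 22·88 = 2288, 2288·22 = 228822, …
The next term joins 22882222882288222288222288 and 2288222288228822.

228822228822882222882222882288222288228822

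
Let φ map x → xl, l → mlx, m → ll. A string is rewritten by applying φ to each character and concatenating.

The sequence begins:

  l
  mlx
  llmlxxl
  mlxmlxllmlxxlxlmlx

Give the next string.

Rewriting the 18 symbols of mlxmlxllmlxxlxlmlx one by one yields ll mlx xl ll mlx xl mlx mlx ll mlx xl xl mlx xl mlx ll mlx xl; concatenated:

llmlxxlllmlxxlmlxmlxllmlxxlxlmlxxlmlxllmlxxl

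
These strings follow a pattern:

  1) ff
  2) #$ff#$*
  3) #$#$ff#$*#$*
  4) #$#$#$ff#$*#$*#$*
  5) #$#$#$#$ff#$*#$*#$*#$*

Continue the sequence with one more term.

Each term wraps the previous one in #$ on the left and #$* on the right.
So the next term is #$·#$#$#$#$ff#$*#$*#$*#$*·#$*.

#$#$#$#$#$ff#$*#$*#$*#$*#$*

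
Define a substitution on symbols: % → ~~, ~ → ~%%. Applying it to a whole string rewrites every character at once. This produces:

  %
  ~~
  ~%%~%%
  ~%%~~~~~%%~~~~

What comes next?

φ(~%%~~~~~%%~~~~) expands symbol-by-symbol to ~%% ~~ ~~ ~%% ~%% ~%% ~%% ~%% ~~ ~~ ~%% ~%% ~%% ~%%; joining the 14 pieces gives the next term.

~%%~~~~~%%~%%~%%~%%~%%~~~~~%%~%%~%%~%%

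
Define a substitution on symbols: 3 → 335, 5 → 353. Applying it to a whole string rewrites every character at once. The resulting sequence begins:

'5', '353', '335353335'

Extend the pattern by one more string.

335335353335353335335335353

Rewriting each symbol of 335353335: 3→335, 3→335, 5→353, 3→335, 5→353, 3→335, 3→335, 3→335, 5→353, which concatenates to 335 335 353 335 353 335 335 335 353.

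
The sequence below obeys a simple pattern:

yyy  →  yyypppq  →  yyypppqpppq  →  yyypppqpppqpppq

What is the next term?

Every step adds pppq to the end: s(k+1) = s(k)·pppq.
Applying this once more to yyypppqpppqpppq:

yyypppqpppqpppqpppq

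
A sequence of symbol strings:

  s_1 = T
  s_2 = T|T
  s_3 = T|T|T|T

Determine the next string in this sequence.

T|T|T|T|T|T|T|T

s(k+1) = s(k)·|·s(k) — each term doubles the last with '|' between the halves.
So the next term is two copies of T|T|T|T with '|' between the halves.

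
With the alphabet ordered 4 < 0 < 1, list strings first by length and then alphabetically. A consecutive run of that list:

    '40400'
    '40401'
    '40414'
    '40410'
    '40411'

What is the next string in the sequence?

40044

The successor of 40411 increments the rightmost position that isn't already 1 and resets every position after it to 4.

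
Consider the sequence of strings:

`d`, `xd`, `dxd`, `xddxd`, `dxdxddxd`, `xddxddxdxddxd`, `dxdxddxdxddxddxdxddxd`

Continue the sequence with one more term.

xddxddxdxddxddxdxddxdxddxddxdxddxd

This is a Fibonacci-style word recurrence s(k) = s(k−2)·s(k−1): e.g. d·xd = dxd.
The next term joins xddxddxdxddxd and dxdxddxdxddxddxdxddxd.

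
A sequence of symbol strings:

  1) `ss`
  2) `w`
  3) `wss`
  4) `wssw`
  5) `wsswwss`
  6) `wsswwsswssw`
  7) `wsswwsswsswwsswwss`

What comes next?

wsswwsswsswwsswwsswsswwsswssw

Each term (from the third on) is the previous term followed by the one before it: term 3 = w·ss = wss.
The next term joins wsswwsswsswwsswwss and wsswwsswssw.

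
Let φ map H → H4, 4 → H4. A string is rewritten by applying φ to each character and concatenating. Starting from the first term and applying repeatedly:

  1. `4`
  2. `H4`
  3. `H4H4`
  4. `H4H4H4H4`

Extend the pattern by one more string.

Rewriting each symbol of H4H4H4H4: H→H4, 4→H4, H→H4, 4→H4, H→H4, 4→H4, H→H4, 4→H4, which concatenates to H4 H4 H4 H4 H4 H4 H4 H4.

H4H4H4H4H4H4H4H4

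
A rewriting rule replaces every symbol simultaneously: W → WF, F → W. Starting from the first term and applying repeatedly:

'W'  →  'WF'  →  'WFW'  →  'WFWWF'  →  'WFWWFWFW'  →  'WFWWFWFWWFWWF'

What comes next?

Rewriting the 13 symbols of WFWWFWFWWFWWF one by one yields WF W WF WF W WF W WF WF W WF WF W; concatenated:

WFWWFWFWWFWWFWFWWFWFW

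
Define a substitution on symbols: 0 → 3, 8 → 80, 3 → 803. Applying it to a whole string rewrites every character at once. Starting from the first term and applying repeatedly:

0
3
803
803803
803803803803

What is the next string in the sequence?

Rewriting each symbol of 803803803803: 8→80, 0→3, 3→803, 8→80, 0→3, 3→803, 8→80, 0→3, 3→803, 8→80, 0→3, 3→803, which concatenates to 80 3 803 80 3 803 80 3 803 80 3 803.

803803803803803803803803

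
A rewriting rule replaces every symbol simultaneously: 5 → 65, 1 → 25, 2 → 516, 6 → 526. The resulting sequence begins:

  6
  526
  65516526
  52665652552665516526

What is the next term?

655165265266552665516656551652652665652552665516526

Replace each of the 20 characters of 52665652552665516526 in place — 65 516 526 526 65 526 65 516 65 65 516 526 526 65 65 25 526 65 516 526 — and concatenate.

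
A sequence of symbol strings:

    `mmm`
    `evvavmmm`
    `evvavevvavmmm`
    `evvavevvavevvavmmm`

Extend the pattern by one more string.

evvavevvavevvavevvavmmm

The strings grow by a fixed prefix evvav each time.
One more step from evvavevvavevvavmmm gives the answer.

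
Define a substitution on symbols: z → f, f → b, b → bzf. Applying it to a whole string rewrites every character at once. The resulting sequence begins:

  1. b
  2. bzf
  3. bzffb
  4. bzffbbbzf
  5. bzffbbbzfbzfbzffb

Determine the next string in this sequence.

Replace each of the 17 characters of bzffbbbzfbzfbzffb in place — bzf f b b bzf bzf bzf f b bzf f b bzf f b b bzf — and concatenate.

bzffbbbzfbzfbzffbbzffbbzffbbbzf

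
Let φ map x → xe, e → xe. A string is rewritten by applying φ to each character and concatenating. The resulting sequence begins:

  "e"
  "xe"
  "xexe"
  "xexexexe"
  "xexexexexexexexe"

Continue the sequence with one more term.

Applying the rule to each of the 16 symbols of xexexexexexexexe gives the pieces xe xe xe xe xe xe xe xe xe xe xe xe xe xe xe xe, which concatenate to the answer.

xexexexexexexexexexexexexexexexe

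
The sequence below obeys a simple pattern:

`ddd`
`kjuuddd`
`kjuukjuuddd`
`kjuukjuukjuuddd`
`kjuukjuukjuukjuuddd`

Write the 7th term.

kjuukjuukjuukjuukjuukjuuddd

Every step adds kjuu at the front: s(k+1) = kjuu·s(k).
From kjuukjuukjuukjuuddd, 2 further steps: kjuukjuukjuukjuuddd → kjuukjuukjuukjuukjuuddd → (answer).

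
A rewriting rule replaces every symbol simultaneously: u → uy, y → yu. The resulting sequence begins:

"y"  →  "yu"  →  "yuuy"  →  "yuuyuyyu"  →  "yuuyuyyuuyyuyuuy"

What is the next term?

Applying the rule to each of the 16 symbols of yuuyuyyuuyyuyuuy gives the pieces yu uy uy yu uy yu yu uy uy yu yu uy yu uy uy yu, which concatenate to the answer.

yuuyuyyuuyyuyuuyuyyuyuuyyuuyuyyu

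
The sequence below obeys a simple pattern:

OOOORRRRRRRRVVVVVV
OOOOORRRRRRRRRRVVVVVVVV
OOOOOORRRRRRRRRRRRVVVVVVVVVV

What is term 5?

OOOOOOOORRRRRRRRRRRRRRRRVVVVVVVVVVVVVV

Each string has the form O^{n+1} R^{2n+2} V^{2n}, where the shown terms are n = 3, 4, 5.
At n = 7 the blocks have lengths 8, 16, 14.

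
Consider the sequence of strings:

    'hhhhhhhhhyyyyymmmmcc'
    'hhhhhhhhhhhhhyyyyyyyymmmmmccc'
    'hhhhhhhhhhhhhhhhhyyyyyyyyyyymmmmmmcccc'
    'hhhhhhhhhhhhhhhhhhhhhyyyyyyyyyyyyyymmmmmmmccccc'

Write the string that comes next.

hhhhhhhhhhhhhhhhhhhhhhhhhyyyyyyyyyyyyyyyyymmmmmmmmcccccc

Each string has the form h^{4n+1} y^{3n-1} m^{n+2} c^{n}, where the shown terms are n = 2, 3, 4, 5.
Setting n = 6 gives 25, 17, 8, 6 characters in each block.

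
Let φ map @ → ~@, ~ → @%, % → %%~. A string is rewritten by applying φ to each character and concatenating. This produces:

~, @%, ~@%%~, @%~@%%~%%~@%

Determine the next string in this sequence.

Apply φ to @%~@%%~%%~@% symbol by symbol: @→~@, %→%%~, ~→@%, @→~@, %→%%~, %→%%~, ~→@%, %→%%~, %→%%~, ~→@%, @→~@, %→%%~; joined: ~@ %%~ @% ~@ %%~ %%~ @% %%~ %%~ @% ~@ %%~.

~@%%~@%~@%%~%%~@%%%~%%~@%~@%%~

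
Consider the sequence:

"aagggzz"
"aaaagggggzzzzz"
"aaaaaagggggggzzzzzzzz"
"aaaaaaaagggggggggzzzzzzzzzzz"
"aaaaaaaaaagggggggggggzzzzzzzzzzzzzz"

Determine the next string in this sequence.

Each string has the form a^{2n} g^{2n+1} z^{3n-1} (n = 1, 2, …).
For the next term, n = 6, so the run lengths are 12, 13, 17.

aaaaaaaaaaaagggggggggggggzzzzzzzzzzzzzzzzz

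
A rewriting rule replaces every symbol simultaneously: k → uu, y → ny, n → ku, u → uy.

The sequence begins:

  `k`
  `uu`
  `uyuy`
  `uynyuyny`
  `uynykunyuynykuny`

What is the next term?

Applying the rule to each of the 16 symbols of uynykunyuynykuny gives the pieces uy ny ku ny uu uy ku ny uy ny ku ny uu uy ku ny, which concatenate to the answer.

uynykunyuuuykunyuynykunyuuuykuny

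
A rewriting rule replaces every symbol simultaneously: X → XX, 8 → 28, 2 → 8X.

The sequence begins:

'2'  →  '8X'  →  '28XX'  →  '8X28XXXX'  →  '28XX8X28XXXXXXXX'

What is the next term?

8X28XXXX28XX8X28XXXXXXXXXXXXXXXX

Replace each of the 16 characters of 28XX8X28XXXXXXXX in place — 8X 28 XX XX 28 XX 8X 28 XX XX XX XX XX XX XX XX — and concatenate.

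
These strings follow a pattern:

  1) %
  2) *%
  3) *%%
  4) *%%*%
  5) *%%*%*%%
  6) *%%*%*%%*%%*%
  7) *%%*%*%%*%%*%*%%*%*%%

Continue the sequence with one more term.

*%%*%*%%*%%*%*%%*%*%%*%%*%*%%*%%*%

Each term (from the third on) is the previous term followed by the one before it: term 3 = *%·% = *%%.
Continuing: *%%*%*%%*%%*%*%%*%*%% · *%%*%*%%*%%*% gives term 8.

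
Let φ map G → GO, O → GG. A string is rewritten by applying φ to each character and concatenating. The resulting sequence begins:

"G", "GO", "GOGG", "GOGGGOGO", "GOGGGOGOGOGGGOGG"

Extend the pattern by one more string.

Rewriting the 16 symbols of GOGGGOGOGOGGGOGG one by one yields GO GG GO GO GO GG GO GG GO GG GO GO GO GG GO GO; concatenated:

GOGGGOGOGOGGGOGGGOGGGOGOGOGGGOGO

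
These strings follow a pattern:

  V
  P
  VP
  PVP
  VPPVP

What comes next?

This is a Fibonacci-style word recurrence s(k) = s(k−2)·s(k−1): e.g. V·P = VP.
The next term joins PVP and VPPVP.

PVPVPPVP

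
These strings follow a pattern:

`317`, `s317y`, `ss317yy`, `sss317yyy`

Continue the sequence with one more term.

Each term wraps the previous one in s on the left and y on the right.
One more step from sss317yyy gives the answer.

ssss317yyyy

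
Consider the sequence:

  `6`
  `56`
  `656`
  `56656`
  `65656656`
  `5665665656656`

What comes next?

656566565665665656656

This is a Fibonacci-style word recurrence s(k) = s(k−2)·s(k−1): e.g. 6·56 = 656.
So term 7 is 65656656·5665665656656.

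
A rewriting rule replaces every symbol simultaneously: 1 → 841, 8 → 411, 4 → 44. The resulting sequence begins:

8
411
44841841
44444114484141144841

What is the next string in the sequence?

Applying the rule to each of the 20 symbols of 44444114484141144841 gives the pieces 44 44 44 44 44 841 841 44 44 411 44 841 44 841 841 44 44 411 44 841, which concatenate to the answer.

444444444484184144444114484144841841444441144841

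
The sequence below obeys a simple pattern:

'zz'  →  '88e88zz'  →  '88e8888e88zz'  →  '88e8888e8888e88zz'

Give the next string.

88e8888e8888e8888e88zz

The strings grow by a fixed prefix 88e88 each time.
One more step from 88e8888e8888e88zz gives the answer.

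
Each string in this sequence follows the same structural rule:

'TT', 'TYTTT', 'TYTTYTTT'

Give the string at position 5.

TYTTYTTYTTYTTT

Each term is the previous one with TYT prepended.
From TYTTYTTT, 2 further steps: TYTTYTTT → TYTTYTTYTTT → (answer).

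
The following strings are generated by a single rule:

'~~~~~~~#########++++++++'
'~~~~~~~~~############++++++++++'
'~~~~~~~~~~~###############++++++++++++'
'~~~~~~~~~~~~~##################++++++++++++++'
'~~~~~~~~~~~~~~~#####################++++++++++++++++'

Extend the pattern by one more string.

The n-th term is 2n+1 ~'s then 3n #'s then 2n+2 +'s, where the shown terms are n = 3, 4, 5, 6, 7.
At n = 8 the blocks have lengths 17, 24, 18.

~~~~~~~~~~~~~~~~~########################++++++++++++++++++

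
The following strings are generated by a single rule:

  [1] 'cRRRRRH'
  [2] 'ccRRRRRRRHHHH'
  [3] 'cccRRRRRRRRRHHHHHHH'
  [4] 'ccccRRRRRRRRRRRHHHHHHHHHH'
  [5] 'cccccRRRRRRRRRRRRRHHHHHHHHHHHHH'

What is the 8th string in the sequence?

Reading off run lengths: c runs 1, 2, 3, 4, 5; R runs 5, 7, 9, 11, 13; H runs 1, 4, 7, 10, 13 — each is linear in n (n = 1, 2, …).
For term 8, n = 8, so the run lengths are 8, 19, 22.

ccccccccRRRRRRRRRRRRRRRRRRRHHHHHHHHHHHHHHHHHHHHHH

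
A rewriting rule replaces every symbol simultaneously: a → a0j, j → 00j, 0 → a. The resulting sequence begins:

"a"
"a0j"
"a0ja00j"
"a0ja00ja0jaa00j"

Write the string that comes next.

a0ja00ja0jaa00ja0ja00ja0ja0jaa00j

Applying the rule to each of the 15 symbols of a0ja00ja0jaa00j gives the pieces a0j a 00j a0j a a 00j a0j a 00j a0j a0j a a 00j, which concatenate to the answer.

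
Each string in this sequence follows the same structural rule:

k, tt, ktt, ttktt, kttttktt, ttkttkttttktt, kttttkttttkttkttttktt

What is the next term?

From term 3 onward, concatenate the second-to-last term with the last: k·tt = ktt, tt·ktt = ttktt, …
The next term joins ttkttkttttktt and kttttkttttkttkttttktt.

ttkttkttttkttkttttkttttkttkttttktt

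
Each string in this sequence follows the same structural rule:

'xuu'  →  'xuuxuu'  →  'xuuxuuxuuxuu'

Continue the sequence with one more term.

Each string is two copies of the previous one concatenated.
One more doubling of xuuxuuxuuxuu gives the answer.

xuuxuuxuuxuuxuuxuuxuuxuu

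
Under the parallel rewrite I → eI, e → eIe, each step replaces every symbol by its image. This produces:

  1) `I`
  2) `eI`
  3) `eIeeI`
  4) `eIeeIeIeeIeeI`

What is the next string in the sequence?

Rewriting the 13 symbols of eIeeIeIeeIeeI one by one yields eIe eI eIe eIe eI eIe eI eIe eIe eI eIe eIe eI; concatenated:

eIeeIeIeeIeeIeIeeIeIeeIeeIeIeeIeeI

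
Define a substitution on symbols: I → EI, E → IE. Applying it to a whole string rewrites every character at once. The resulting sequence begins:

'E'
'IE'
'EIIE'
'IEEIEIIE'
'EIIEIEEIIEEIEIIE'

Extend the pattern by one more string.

φ(EIIEIEEIIEEIEIIE) expands symbol-by-symbol to IE EI EI IE EI IE IE EI EI IE IE EI IE EI EI IE; joining the 16 pieces gives the next term.

IEEIEIIEEIIEIEEIEIIEIEEIIEEIEIIE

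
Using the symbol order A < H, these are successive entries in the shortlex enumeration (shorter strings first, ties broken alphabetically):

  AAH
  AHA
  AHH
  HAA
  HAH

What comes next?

Treat HAH as a base-2 numeral over the given alphabet and add one, carrying through any trailing H's.

HHA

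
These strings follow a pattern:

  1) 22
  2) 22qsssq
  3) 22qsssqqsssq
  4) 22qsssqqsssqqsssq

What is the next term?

22qsssqqsssqqsssqqsssq

Every step adds qsssq to the end: s(k+1) = s(k)·qsssq.
One more step from 22qsssqqsssqqsssq gives the answer.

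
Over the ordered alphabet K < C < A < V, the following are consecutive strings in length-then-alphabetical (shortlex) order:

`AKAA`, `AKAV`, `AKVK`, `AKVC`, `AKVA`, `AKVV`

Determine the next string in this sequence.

ACKK

The successor of AKVV increments the rightmost position that isn't already V and resets every position after it to K.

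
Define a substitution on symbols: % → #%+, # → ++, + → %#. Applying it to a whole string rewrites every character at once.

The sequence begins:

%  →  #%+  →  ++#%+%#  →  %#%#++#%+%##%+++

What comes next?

Replace each of the 16 characters of %#%#++#%+%##%+++ in place — #%+ ++ #%+ ++ %# %# ++ #%+ %# #%+ ++ ++ #%+ %# %# %# — and concatenate.

#%+++#%+++%#%#++#%+%##%+++++#%+%#%#%#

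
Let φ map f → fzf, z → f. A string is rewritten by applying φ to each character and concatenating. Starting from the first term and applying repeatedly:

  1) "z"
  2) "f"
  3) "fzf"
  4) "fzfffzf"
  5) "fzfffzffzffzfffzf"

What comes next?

fzfffzffzffzfffzffzfffzffzfffzffzffzfffzf

Replace each of the 17 characters of fzfffzffzffzfffzf in place — fzf f fzf fzf fzf f fzf fzf f fzf fzf f fzf fzf fzf f fzf — and concatenate.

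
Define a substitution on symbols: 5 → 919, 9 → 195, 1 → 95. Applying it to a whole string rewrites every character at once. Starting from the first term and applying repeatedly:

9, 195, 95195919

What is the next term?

Rewriting each symbol of 95195919: 9→195, 5→919, 1→95, 9→195, 5→919, 9→195, 1→95, 9→195, which concatenates to 195 919 95 195 919 195 95 195.

1959199519591919595195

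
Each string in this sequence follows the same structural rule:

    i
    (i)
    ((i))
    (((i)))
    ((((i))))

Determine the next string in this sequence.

Each term wraps the previous one in ( on the left and ) on the right.
Applying this once more to ((((i)))):

(((((i)))))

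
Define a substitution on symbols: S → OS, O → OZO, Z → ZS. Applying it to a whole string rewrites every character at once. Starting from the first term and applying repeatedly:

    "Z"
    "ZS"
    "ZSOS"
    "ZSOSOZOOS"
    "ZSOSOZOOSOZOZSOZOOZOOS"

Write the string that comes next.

φ(ZSOSOZOOSOZOZSOZOOZOOS) expands symbol-by-symbol to ZS OS OZO OS OZO ZS OZO OZO OS OZO ZS OZO ZS OS OZO ZS OZO OZO ZS OZO OZO OS; joining the 22 pieces gives the next term.

ZSOSOZOOSOZOZSOZOOZOOSOZOZSOZOZSOSOZOZSOZOOZOZSOZOOZOOS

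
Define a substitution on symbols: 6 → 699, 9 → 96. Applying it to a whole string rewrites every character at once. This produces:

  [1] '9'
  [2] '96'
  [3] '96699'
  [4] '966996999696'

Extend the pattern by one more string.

Rewriting each symbol of 966996999696: 9→96, 6→699, 6→699, 9→96, 9→96, 6→699, 9→96, 9→96, 9→96, 6→699, 9→96, 6→699, which concatenates to 96 699 699 96 96 699 96 96 96 699 96 699.

96699699969669996969669996699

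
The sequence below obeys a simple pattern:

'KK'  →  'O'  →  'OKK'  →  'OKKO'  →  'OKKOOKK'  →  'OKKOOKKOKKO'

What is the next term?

Each term (from the third on) is the previous term followed by the one before it: term 3 = O·KK = OKK.
Continuing: OKKOOKKOKKO · OKKOOKK gives term 7.

OKKOOKKOKKOOKKOOKK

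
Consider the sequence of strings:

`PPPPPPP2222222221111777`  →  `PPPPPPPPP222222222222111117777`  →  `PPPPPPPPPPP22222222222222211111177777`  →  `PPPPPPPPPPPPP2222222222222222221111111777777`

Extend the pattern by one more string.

Reading off run lengths: P runs 7, 9, 11, 13; 2 runs 9, 12, 15, 18; 1 runs 4, 5, 6, 7; 7 runs 3, 4, 5, 6 — each is linear in n, where the shown terms are n = 3, 4, 5, 6.
At n = 7 the blocks have lengths 15, 21, 8, 7.

PPPPPPPPPPPPPPP222222222222222222222111111117777777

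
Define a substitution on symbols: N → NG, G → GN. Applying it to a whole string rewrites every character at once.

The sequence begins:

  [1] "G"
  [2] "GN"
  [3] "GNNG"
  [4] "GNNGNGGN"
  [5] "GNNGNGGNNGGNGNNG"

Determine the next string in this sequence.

GNNGNGGNNGGNGNNGNGGNGNNGGNNGNGGN

φ(GNNGNGGNNGGNGNNG) expands symbol-by-symbol to GN NG NG GN NG GN GN NG NG GN GN NG GN NG NG GN; joining the 16 pieces gives the next term.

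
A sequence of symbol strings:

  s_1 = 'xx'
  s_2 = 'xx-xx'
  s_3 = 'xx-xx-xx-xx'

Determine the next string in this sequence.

Every step duplicates the string with '-' between the halves.
One more doubling of xx-xx-xx-xx gives the answer.

xx-xx-xx-xx-xx-xx-xx-xx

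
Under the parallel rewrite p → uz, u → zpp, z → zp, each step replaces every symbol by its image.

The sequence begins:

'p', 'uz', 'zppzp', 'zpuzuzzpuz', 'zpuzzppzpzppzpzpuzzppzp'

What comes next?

Rewriting the 23 symbols of zpuzzppzpzppzpzpuzzppzp one by one yields zp uz zpp zp zp uz uz zp uz zp uz uz zp uz zp uz zpp zp zp uz uz zp uz; concatenated:

zpuzzppzpzpuzuzzpuzzpuzuzzpuzzpuzzppzpzpuzuzzpuz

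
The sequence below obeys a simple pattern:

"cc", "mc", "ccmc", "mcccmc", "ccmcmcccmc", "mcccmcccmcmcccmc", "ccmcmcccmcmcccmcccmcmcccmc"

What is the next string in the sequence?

mcccmcccmcmcccmcccmcmcccmcmcccmcccmcmcccmc

This is a Fibonacci-style word recurrence s(k) = s(k−2)·s(k−1): e.g. cc·mc = ccmc.
Continuing: mcccmcccmcmcccmc · ccmcmcccmcmcccmcccmcmcccmc gives term 8.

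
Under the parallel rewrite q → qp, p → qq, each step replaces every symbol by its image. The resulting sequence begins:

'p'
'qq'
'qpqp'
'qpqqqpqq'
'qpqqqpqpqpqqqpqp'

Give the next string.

qpqqqpqpqpqqqpqqqpqqqpqpqpqqqpqq

φ(qpqqqpqpqpqqqpqp) expands symbol-by-symbol to qp qq qp qp qp qq qp qq qp qq qp qp qp qq qp qq; joining the 16 pieces gives the next term.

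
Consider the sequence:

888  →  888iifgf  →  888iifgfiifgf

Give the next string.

Each term is the previous one with iifgf appended.
One more step from 888iifgfiifgf gives the answer.

888iifgfiifgfiifgf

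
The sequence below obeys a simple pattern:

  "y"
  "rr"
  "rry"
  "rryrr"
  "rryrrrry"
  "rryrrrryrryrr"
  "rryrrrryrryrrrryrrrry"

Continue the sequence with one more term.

rryrrrryrryrrrryrrrryrryrrrryrryrr

This is a Fibonacci-style word recurrence s(k) = s(k−1)·s(k−2): e.g. rr·y = rry.
Continuing: rryrrrryrryrrrryrrrry · rryrrrryrryrr gives term 8.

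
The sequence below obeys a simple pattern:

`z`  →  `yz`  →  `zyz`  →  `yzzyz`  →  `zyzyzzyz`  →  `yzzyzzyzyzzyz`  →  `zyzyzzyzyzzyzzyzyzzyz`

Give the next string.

From term 3 onward, concatenate the second-to-last term with the last: z·yz = zyz, yz·zyz = yzzyz, …
Continuing: yzzyzzyzyzzyz · zyzyzzyzyzzyzzyzyzzyz gives term 8.

yzzyzzyzyzzyzzyzyzzyzyzzyzzyzyzzyz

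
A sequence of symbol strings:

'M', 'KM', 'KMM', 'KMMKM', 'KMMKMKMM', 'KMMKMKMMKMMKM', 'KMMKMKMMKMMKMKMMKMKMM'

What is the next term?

KMMKMKMMKMMKMKMMKMKMMKMMKMKMMKMMKM

Each term (from the third on) is the previous term followed by the one before it: term 3 = KM·M = KMM.
Continuing: KMMKMKMMKMMKMKMMKMKMM · KMMKMKMMKMMKM gives term 8.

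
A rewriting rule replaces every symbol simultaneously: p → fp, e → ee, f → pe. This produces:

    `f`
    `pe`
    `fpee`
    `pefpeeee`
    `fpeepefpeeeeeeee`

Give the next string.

Applying the rule to each of the 16 symbols of fpeepefpeeeeeeee gives the pieces pe fp ee ee fp ee pe fp ee ee ee ee ee ee ee ee, which concatenate to the answer.

pefpeeeefpeepefpeeeeeeeeeeeeeeee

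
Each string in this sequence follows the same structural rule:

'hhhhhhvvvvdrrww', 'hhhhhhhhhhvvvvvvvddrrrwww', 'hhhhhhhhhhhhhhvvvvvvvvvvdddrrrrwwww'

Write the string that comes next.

hhhhhhhhhhhhhhhhhhvvvvvvvvvvvvvddddrrrrrwwwww

The n-th term is 4n+2 h's then 3n+1 v's then n d's then n+1 r's then n+1 w's (n = 1, 2, …).
For the next term, n = 4, so the run lengths are 18, 13, 4, 5, 5.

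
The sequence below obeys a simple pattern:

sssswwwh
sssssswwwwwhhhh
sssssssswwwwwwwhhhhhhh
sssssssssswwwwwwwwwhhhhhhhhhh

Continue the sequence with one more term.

Each string has the form s^{2n+2} w^{2n+1} h^{3n-2} (n = 1, 2, …).
Setting n = 5 gives 12, 11, 13 characters in each block.

sssssssssssswwwwwwwwwwwhhhhhhhhhhhhh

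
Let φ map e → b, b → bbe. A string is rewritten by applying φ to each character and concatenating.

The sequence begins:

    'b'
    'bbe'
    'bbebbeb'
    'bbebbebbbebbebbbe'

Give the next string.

Rewriting the 17 symbols of bbebbebbbebbebbbe one by one yields bbe bbe b bbe bbe b bbe bbe bbe b bbe bbe b bbe bbe bbe b; concatenated:

bbebbebbbebbebbbebbebbebbbebbebbbebbebbeb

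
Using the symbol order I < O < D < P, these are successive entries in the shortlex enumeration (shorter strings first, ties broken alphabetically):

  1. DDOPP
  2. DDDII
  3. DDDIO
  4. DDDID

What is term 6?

DDDOI

Stepping forward 2 times from DDDID: DDDID → DDDIP, then the target.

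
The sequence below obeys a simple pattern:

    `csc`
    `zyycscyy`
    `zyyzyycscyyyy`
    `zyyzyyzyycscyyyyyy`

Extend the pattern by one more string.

Every step adds zyy to the front and yy to the end of the previous string.
Applying this once more to zyyzyyzyycscyyyyyy:

zyyzyyzyyzyycscyyyyyyyy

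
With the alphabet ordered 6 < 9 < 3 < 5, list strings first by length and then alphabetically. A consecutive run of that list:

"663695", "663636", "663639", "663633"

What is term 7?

Advancing 3 positions from 663633 through 663633 → 663635 → 663656 reaches term 7.

663659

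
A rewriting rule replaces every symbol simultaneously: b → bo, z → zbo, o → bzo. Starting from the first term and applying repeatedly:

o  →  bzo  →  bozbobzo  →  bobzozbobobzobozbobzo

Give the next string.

Applying the rule to each of the 21 symbols of bobzozbobobzobozbobzo gives the pieces bo bzo bo zbo bzo zbo bo bzo bo bzo bo zbo bzo bo bzo zbo bo bzo bo zbo bzo, which concatenate to the answer.

bobzobozbobzozbobobzobobzobozbobzobobzozbobobzobozbobzo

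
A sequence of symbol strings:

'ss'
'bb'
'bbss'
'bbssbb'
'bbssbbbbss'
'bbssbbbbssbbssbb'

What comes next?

bbssbbbbssbbssbbbbssbbbbss

Each term (from the third on) is the previous term followed by the one before it: term 3 = bb·ss = bbss.
The next term joins bbssbbbbssbbssbb and bbssbbbbss.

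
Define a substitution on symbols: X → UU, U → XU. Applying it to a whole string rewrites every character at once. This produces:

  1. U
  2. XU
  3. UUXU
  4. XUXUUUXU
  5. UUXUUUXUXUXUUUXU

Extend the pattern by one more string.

XUXUUUXUXUXUUUXUUUXUUUXUXUXUUUXU

φ(UUXUUUXUXUXUUUXU) expands symbol-by-symbol to XU XU UU XU XU XU UU XU UU XU UU XU XU XU UU XU; joining the 16 pieces gives the next term.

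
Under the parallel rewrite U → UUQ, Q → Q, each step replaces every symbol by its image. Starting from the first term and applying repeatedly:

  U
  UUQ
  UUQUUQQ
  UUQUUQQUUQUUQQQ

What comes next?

Rewriting the 15 symbols of UUQUUQQUUQUUQQQ one by one yields UUQ UUQ Q UUQ UUQ Q Q UUQ UUQ Q UUQ UUQ Q Q Q; concatenated:

UUQUUQQUUQUUQQQUUQUUQQUUQUUQQQQ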